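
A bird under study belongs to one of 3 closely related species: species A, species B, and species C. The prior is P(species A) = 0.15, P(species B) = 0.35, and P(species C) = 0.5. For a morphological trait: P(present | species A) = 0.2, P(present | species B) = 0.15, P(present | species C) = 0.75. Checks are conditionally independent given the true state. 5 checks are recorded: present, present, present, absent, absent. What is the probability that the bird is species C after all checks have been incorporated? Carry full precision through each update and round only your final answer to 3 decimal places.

After 'present': normaliser = 0.2·0.1500 + 0.15·0.3500 + 0.75·0.5000; P(species A) ≈ 0.0656, P(species B) ≈ 0.1148, P(species C) ≈ 0.8197
After 'present': normaliser = 0.2·0.0656 + 0.15·0.1148 + 0.75·0.8197; P(species A) ≈ 0.0203, P(species B) ≈ 0.0267, P(species C) ≈ 0.9530
After 'present': normaliser = 0.2·0.0203 + 0.15·0.0267 + 0.75·0.9530; P(species A) ≈ 0.0056, P(species B) ≈ 0.0055, P(species C) ≈ 0.9888
After 'absent': normaliser = 0.8·0.0056 + 0.85·0.0055 + 0.25·0.9888; P(species A) ≈ 0.0176, P(species B) ≈ 0.0184, P(species C) ≈ 0.9641
After 'absent': normaliser = 0.8·0.0176 + 0.85·0.0184 + 0.25·0.9641; P(species A) ≈ 0.0519, P(species B) ≈ 0.0576, P(species C) ≈ 0.8905

0.890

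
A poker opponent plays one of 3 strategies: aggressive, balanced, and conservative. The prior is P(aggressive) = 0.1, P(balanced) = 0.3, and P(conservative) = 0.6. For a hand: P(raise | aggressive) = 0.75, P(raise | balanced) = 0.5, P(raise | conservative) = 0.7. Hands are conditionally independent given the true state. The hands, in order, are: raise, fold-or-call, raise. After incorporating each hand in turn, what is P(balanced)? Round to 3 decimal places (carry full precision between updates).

After 'raise': normaliser = 0.75·0.1000 + 0.5·0.3000 + 0.7·0.6000; P(aggressive) ≈ 0.1163, P(balanced) ≈ 0.2326, P(conservative) ≈ 0.6512
After 'fold-or-call': normaliser = 0.25·0.1163 + 0.5·0.2326 + 0.3·0.6512; P(aggressive) ≈ 0.0853, P(balanced) ≈ 0.3413, P(conservative) ≈ 0.5734
After 'raise': normaliser = 0.75·0.0853 + 0.5·0.3413 + 0.7·0.5734; P(aggressive) ≈ 0.1006, P(balanced) ≈ 0.2683, P(conservative) ≈ 0.6311

0.268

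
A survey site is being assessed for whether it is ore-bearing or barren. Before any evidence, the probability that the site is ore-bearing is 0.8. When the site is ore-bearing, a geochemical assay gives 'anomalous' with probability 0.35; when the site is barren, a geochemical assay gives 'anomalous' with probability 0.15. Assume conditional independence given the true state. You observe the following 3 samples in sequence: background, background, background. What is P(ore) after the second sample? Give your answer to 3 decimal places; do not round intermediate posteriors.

0.701

After 'background': P(ore) = 0.65·0.8000 / (0.65·0.8000 + 0.85·0.2000) ≈ 0.7536
After 'background': P(ore) = 0.65·0.7536 / (0.65·0.7536 + 0.85·0.2464) ≈ 0.7005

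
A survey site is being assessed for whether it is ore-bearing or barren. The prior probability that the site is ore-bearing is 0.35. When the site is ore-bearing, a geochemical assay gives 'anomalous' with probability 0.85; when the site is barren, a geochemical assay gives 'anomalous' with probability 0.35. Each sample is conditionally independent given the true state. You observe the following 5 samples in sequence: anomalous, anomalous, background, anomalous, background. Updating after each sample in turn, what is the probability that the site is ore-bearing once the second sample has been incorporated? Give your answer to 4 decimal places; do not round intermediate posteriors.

0.7605

Apply Bayes' rule sequentially, carrying P(ore) forward.
After 'anomalous': P(ore) = 0.85·0.3500 / (0.85·0.3500 + 0.35·0.6500) ≈ 0.5667
After 'anomalous': P(ore) = 0.85·0.5667 / (0.85·0.5667 + 0.35·0.4333) ≈ 0.7605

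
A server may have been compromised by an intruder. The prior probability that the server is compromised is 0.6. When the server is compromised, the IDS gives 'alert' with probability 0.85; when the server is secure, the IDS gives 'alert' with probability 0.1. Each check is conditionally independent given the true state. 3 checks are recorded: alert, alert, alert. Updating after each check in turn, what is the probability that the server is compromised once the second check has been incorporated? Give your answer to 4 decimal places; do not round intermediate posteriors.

0.9909

After 'alert': P(compromised) = 0.85·0.6000 / (0.85·0.6000 + 0.1·0.4000) ≈ 0.9273
After 'alert': P(compromised) = 0.85·0.9273 / (0.85·0.9273 + 0.1·0.0727) ≈ 0.9909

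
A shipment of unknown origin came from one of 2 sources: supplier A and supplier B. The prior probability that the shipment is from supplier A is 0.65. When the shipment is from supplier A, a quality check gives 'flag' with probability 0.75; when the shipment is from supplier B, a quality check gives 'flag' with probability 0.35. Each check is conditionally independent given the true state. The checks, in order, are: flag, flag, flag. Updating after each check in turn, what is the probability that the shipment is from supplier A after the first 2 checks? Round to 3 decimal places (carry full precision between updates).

0.895

After 'flag': P(supplier A) = 0.75·0.6500 / (0.75·0.6500 + 0.35·0.3500) ≈ 0.7992
After 'flag': P(supplier A) = 0.75·0.7992 / (0.75·0.7992 + 0.35·0.2008) ≈ 0.8950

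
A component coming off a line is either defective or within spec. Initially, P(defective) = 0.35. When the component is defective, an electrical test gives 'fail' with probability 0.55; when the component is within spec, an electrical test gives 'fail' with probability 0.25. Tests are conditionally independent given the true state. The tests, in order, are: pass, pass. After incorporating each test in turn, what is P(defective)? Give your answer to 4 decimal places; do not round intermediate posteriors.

0.1624

Each posterior becomes the prior for the next update.
After 'pass': P(defective) = 0.45·0.3500 / (0.45·0.3500 + 0.75·0.6500) ≈ 0.2442
After 'pass': P(defective) = 0.45·0.2442 / (0.45·0.2442 + 0.75·0.7558) ≈ 0.1624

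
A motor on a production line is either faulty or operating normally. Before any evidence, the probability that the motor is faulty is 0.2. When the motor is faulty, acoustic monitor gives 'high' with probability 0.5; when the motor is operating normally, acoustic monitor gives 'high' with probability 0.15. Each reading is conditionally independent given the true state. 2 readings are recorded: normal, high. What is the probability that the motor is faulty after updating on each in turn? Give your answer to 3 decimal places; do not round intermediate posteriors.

After 'normal': P(faulty) = 0.5·0.2000 / (0.5·0.2000 + 0.85·0.8000) ≈ 0.1282
After 'high': P(faulty) = 0.5·0.1282 / (0.5·0.1282 + 0.15·0.8718) ≈ 0.3289

0.329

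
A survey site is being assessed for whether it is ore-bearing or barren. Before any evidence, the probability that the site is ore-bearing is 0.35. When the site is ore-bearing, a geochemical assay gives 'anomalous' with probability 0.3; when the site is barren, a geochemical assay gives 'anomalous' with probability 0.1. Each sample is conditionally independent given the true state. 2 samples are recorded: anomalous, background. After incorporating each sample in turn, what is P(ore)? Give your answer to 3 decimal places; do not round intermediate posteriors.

After 'anomalous': P(ore) = 0.3·0.3500 / (0.3·0.3500 + 0.1·0.6500) ≈ 0.6176
After 'background': P(ore) = 0.7·0.6176 / (0.7·0.6176 + 0.9·0.3824) ≈ 0.5568

0.557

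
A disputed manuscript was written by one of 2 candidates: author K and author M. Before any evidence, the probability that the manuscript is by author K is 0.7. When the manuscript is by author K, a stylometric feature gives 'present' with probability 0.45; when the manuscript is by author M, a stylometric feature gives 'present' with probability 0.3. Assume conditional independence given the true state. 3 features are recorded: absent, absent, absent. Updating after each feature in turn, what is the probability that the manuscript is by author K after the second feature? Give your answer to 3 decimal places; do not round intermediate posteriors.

0.590

After 'absent': P(author K) = 0.55·0.7000 / (0.55·0.7000 + 0.7·0.3000) ≈ 0.6471
After 'absent': P(author K) = 0.55·0.6471 / (0.55·0.6471 + 0.7·0.3529) ≈ 0.5902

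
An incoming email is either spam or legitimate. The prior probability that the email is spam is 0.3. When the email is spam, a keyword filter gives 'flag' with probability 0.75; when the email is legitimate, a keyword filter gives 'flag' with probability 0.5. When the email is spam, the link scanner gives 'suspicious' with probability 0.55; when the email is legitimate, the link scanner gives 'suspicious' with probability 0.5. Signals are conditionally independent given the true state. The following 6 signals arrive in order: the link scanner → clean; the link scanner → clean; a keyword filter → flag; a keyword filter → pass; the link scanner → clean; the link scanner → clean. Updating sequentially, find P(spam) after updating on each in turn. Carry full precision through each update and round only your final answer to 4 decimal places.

After the link scanner='clean': P(spam) = 0.45·0.3000 / (0.45·0.3000 + 0.5·0.7000) ≈ 0.2784
After the link scanner='clean': P(spam) = 0.45·0.2784 / (0.45·0.2784 + 0.5·0.7216) ≈ 0.2577
After a keyword filter='flag': P(spam) = 0.75·0.2577 / (0.75·0.2577 + 0.5·0.7423) ≈ 0.3424
After a keyword filter='pass': P(spam) = 0.25·0.3424 / (0.25·0.3424 + 0.5·0.6576) ≈ 0.2066
After the link scanner='clean': P(spam) = 0.45·0.2066 / (0.45·0.2066 + 0.5·0.7934) ≈ 0.1898
After the link scanner='clean': P(spam) = 0.45·0.1898 / (0.45·0.1898 + 0.5·0.8102) ≈ 0.1742

0.1742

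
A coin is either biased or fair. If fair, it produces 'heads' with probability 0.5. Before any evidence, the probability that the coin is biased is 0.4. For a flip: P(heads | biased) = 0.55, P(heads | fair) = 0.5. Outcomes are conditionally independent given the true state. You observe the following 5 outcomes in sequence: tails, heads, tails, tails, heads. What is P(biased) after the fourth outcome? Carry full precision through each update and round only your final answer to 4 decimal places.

0.3484

After 'tails': P(biased) = 0.45·0.4000 / (0.45·0.4000 + 0.5·0.6000) ≈ 0.3750
After 'heads': P(biased) = 0.55·0.3750 / (0.55·0.3750 + 0.5·0.6250) ≈ 0.3976
After 'tails': P(biased) = 0.45·0.3976 / (0.45·0.3976 + 0.5·0.6024) ≈ 0.3726
After 'tails': P(biased) = 0.45·0.3726 / (0.45·0.3726 + 0.5·0.6274) ≈ 0.3484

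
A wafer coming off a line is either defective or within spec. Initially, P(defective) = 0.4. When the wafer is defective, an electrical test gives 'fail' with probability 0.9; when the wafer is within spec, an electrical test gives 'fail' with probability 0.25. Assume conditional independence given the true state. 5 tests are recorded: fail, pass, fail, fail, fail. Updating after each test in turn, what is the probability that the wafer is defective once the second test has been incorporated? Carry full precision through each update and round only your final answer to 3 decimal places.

0.242

Each posterior becomes the prior for the next update.
After 'fail': P(defective) = 0.9·0.4000 / (0.9·0.4000 + 0.25·0.6000) ≈ 0.7059
After 'pass': P(defective) = 0.1·0.7059 / (0.1·0.7059 + 0.75·0.2941) ≈ 0.2424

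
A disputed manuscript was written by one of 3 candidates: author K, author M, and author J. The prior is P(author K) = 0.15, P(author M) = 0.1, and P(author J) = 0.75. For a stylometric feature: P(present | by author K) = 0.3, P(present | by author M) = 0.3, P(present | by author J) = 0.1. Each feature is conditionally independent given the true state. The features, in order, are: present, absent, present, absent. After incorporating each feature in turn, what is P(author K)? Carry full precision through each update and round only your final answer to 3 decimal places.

0.387

After 'present': normaliser = 0.3·0.1500 + 0.3·0.1000 + 0.1·0.7500; P(author K) ≈ 0.3000, P(author M) ≈ 0.2000, P(author J) ≈ 0.5000
After 'absent': normaliser = 0.7·0.3000 + 0.7·0.2000 + 0.9·0.5000; P(author K) ≈ 0.2625, P(author M) ≈ 0.1750, P(author J) ≈ 0.5625
After 'present': normaliser = 0.3·0.2625 + 0.3·0.1750 + 0.1·0.5625; P(author K) ≈ 0.4200, P(author M) ≈ 0.2800, P(author J) ≈ 0.3000
After 'absent': normaliser = 0.7·0.4200 + 0.7·0.2800 + 0.9·0.3000; P(author K) ≈ 0.3868, P(author M) ≈ 0.2579, P(author J) ≈ 0.3553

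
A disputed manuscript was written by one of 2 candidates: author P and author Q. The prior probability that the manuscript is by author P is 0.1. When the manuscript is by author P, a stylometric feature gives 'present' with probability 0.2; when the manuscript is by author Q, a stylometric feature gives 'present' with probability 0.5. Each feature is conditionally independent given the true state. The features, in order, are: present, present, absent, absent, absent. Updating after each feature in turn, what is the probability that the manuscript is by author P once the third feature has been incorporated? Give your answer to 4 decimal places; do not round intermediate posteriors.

0.0277

After 'present': P(author P) = 0.2·0.1000 / (0.2·0.1000 + 0.5·0.9000) ≈ 0.0426
After 'present': P(author P) = 0.2·0.0426 / (0.2·0.0426 + 0.5·0.9574) ≈ 0.0175
After 'absent': P(author P) = 0.8·0.0175 / (0.8·0.0175 + 0.5·0.9825) ≈ 0.0277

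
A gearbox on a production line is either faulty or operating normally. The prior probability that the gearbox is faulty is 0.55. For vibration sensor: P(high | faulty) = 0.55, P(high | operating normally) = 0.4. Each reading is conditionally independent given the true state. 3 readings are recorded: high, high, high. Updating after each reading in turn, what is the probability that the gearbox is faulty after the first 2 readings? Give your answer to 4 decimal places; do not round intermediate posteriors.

0.6980

After 'high': P(faulty) = 0.55·0.5500 / (0.55·0.5500 + 0.4·0.4500) ≈ 0.6269
After 'high': P(faulty) = 0.55·0.6269 / (0.55·0.6269 + 0.4·0.3731) ≈ 0.6980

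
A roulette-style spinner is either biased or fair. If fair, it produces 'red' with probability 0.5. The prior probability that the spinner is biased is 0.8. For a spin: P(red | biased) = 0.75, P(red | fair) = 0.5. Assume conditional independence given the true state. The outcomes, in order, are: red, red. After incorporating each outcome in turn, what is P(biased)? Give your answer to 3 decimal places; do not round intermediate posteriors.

0.900

After 'red': P(biased) = 0.75·0.8000 / (0.75·0.8000 + 0.5·0.2000) ≈ 0.8571
After 'red': P(biased) = 0.75·0.8571 / (0.75·0.8571 + 0.5·0.1429) ≈ 0.9000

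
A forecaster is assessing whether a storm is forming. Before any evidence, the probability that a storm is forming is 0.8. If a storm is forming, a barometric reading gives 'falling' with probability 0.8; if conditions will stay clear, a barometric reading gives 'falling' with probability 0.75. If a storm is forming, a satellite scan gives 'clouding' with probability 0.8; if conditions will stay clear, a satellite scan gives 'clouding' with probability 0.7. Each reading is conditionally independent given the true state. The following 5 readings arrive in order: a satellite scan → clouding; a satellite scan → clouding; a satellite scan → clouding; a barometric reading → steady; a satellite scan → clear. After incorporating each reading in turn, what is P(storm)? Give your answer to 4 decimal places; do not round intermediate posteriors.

0.7610

After a satellite scan='clouding': P(storm) = 0.8·0.8000 / (0.8·0.8000 + 0.7·0.2000) ≈ 0.8205
After a satellite scan='clouding': P(storm) = 0.8·0.8205 / (0.8·0.8205 + 0.7·0.1795) ≈ 0.8393
After a satellite scan='clouding': P(storm) = 0.8·0.8393 / (0.8·0.8393 + 0.7·0.1607) ≈ 0.8565
After a barometric reading='steady': P(storm) = 0.2·0.8565 / (0.2·0.8565 + 0.25·0.1435) ≈ 0.8269
After a satellite scan='clear': P(storm) = 0.2·0.8269 / (0.2·0.8269 + 0.3·0.1731) ≈ 0.7610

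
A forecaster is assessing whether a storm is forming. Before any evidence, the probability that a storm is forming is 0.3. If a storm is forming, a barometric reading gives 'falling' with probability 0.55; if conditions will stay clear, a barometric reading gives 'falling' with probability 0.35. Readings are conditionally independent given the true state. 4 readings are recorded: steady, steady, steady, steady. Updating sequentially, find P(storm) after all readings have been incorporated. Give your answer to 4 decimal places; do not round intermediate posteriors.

0.0896

After 'steady': P(storm) = 0.45·0.3000 / (0.45·0.3000 + 0.65·0.7000) ≈ 0.2288
After 'steady': P(storm) = 0.45·0.2288 / (0.45·0.2288 + 0.65·0.7712) ≈ 0.1704
After 'steady': P(storm) = 0.45·0.1704 / (0.45·0.1704 + 0.65·0.8296) ≈ 0.1245
After 'steady': P(storm) = 0.45·0.1245 / (0.45·0.1245 + 0.65·0.8755) ≈ 0.0896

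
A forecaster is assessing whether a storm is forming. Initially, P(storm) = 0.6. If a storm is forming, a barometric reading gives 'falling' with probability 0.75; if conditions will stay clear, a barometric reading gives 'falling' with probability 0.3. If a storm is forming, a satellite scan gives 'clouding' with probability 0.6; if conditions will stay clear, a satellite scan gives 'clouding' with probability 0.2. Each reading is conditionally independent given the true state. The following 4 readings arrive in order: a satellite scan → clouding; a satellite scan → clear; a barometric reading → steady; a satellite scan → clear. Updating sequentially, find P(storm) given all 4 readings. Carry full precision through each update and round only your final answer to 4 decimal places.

After a satellite scan='clouding': P(storm) = 0.6·0.6000 / (0.6·0.6000 + 0.2·0.4000) ≈ 0.8182
After a satellite scan='clear': P(storm) = 0.4·0.8182 / (0.4·0.8182 + 0.8·0.1818) ≈ 0.6923
After a barometric reading='steady': P(storm) = 0.25·0.6923 / (0.25·0.6923 + 0.7·0.3077) ≈ 0.4455
After a satellite scan='clear': P(storm) = 0.4·0.4455 / (0.4·0.4455 + 0.8·0.5545) ≈ 0.2866

0.2866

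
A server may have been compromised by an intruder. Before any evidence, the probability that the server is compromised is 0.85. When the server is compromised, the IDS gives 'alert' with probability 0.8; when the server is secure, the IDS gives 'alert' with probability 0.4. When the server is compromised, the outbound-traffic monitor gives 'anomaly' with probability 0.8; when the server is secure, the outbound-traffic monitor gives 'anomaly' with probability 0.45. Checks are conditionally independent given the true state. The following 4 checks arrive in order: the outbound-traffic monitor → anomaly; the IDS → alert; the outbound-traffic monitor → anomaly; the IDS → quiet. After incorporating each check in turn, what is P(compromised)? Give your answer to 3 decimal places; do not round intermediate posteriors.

After the outbound-traffic monitor='anomaly': P(compromised) = 0.8·0.8500 / (0.8·0.8500 + 0.45·0.1500) ≈ 0.9097
After the IDS='alert': P(compromised) = 0.8·0.9097 / (0.8·0.9097 + 0.4·0.0903) ≈ 0.9527
After the outbound-traffic monitor='anomaly': P(compromised) = 0.8·0.9527 / (0.8·0.9527 + 0.45·0.0473) ≈ 0.9728
After the IDS='quiet': P(compromised) = 0.2·0.9728 / (0.2·0.9728 + 0.6·0.0272) ≈ 0.9227

0.923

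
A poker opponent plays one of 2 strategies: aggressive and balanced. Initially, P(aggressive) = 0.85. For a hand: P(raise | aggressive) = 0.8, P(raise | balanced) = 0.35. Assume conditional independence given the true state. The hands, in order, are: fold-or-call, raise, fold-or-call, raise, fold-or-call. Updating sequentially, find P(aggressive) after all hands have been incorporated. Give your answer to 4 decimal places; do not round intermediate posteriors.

After 'fold-or-call': P(aggressive) = 0.2·0.8500 / (0.2·0.8500 + 0.65·0.1500) ≈ 0.6355
After 'raise': P(aggressive) = 0.8·0.6355 / (0.8·0.6355 + 0.35·0.3645) ≈ 0.7994
After 'fold-or-call': P(aggressive) = 0.2·0.7994 / (0.2·0.7994 + 0.65·0.2006) ≈ 0.5508
After 'raise': P(aggressive) = 0.8·0.5508 / (0.8·0.5508 + 0.35·0.4492) ≈ 0.7370
After 'fold-or-call': P(aggressive) = 0.2·0.7370 / (0.2·0.7370 + 0.65·0.2630) ≈ 0.4631

0.4631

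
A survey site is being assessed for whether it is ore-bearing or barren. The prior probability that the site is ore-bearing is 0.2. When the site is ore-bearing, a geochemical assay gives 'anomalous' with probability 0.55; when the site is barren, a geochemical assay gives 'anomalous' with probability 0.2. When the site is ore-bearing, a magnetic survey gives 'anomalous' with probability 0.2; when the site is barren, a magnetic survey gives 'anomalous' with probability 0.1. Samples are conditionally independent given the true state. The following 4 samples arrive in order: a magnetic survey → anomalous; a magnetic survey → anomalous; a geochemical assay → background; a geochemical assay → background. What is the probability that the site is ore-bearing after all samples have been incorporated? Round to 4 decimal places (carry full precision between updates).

Apply Bayes' rule sequentially, carrying P(ore) forward.
After a magnetic survey='anomalous': P(ore) = 0.2·0.2000 / (0.2·0.2000 + 0.1·0.8000) ≈ 0.3333
After a magnetic survey='anomalous': P(ore) = 0.2·0.3333 / (0.2·0.3333 + 0.1·0.6667) ≈ 0.5000
After a geochemical assay='background': P(ore) = 0.45·0.5000 / (0.45·0.5000 + 0.8·0.5000) ≈ 0.3600
After a geochemical assay='background': P(ore) = 0.45·0.3600 / (0.45·0.3600 + 0.8·0.6400) ≈ 0.2404

0.2404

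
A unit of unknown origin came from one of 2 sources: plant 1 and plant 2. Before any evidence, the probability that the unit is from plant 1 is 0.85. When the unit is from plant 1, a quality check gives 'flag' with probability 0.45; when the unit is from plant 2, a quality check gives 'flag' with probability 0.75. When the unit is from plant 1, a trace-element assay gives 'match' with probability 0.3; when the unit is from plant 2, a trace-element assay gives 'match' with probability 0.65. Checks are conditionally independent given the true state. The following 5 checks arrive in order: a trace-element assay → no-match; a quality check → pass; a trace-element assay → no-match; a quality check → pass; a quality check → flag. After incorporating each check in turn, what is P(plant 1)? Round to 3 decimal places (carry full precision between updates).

0.985

After a trace-element assay='no-match': P(plant 1) = 0.7·0.8500 / (0.7·0.8500 + 0.35·0.1500) ≈ 0.9189
After a quality check='pass': P(plant 1) = 0.55·0.9189 / (0.55·0.9189 + 0.25·0.0811) ≈ 0.9614
After a trace-element assay='no-match': P(plant 1) = 0.7·0.9614 / (0.7·0.9614 + 0.35·0.0386) ≈ 0.9803
After a quality check='pass': P(plant 1) = 0.55·0.9803 / (0.55·0.9803 + 0.25·0.0197) ≈ 0.9910
After a quality check='flag': P(plant 1) = 0.45·0.9910 / (0.45·0.9910 + 0.75·0.0090) ≈ 0.9850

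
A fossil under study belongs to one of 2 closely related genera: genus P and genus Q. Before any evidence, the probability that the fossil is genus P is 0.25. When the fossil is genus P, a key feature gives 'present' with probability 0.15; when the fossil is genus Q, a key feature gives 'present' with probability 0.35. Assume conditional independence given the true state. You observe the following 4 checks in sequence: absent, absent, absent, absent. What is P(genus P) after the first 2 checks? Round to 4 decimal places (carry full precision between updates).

After 'absent': P(genus P) = 0.85·0.2500 / (0.85·0.2500 + 0.65·0.7500) ≈ 0.3036
After 'absent': P(genus P) = 0.85·0.3036 / (0.85·0.3036 + 0.65·0.6964) ≈ 0.3631

0.3631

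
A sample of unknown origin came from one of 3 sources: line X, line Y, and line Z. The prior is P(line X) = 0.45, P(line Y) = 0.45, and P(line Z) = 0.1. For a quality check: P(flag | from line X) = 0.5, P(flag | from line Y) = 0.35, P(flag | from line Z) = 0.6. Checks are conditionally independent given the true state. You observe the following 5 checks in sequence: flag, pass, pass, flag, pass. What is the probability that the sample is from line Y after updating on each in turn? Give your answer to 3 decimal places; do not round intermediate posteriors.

0.481

After 'flag': normaliser = 0.5·0.4500 + 0.35·0.4500 + 0.6·0.1000; P(line X) ≈ 0.5085, P(line Y) ≈ 0.3559, P(line Z) ≈ 0.1356
After 'pass': normaliser = 0.5·0.5085 + 0.65·0.3559 + 0.4·0.1356; P(line X) ≈ 0.4710, P(line Y) ≈ 0.4286, P(line Z) ≈ 0.1005
After 'pass': normaliser = 0.5·0.4710 + 0.65·0.4286 + 0.4·0.1005; P(line X) ≈ 0.4249, P(line Y) ≈ 0.5026, P(line Z) ≈ 0.0725
After 'flag': normaliser = 0.5·0.4249 + 0.35·0.5026 + 0.6·0.0725; P(line X) ≈ 0.4919, P(line Y) ≈ 0.4073, P(line Z) ≈ 0.1007
After 'pass': normaliser = 0.5·0.4919 + 0.65·0.4073 + 0.4·0.1007; P(line X) ≈ 0.4464, P(line Y) ≈ 0.4805, P(line Z) ≈ 0.0731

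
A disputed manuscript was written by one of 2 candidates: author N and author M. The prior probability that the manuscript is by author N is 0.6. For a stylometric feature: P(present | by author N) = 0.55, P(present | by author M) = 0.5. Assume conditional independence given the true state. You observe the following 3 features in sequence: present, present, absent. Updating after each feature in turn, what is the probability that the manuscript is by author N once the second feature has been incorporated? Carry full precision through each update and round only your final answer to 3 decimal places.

0.645

After 'present': P(author N) = 0.55·0.6000 / (0.55·0.6000 + 0.5·0.4000) ≈ 0.6226
After 'present': P(author N) = 0.55·0.6226 / (0.55·0.6226 + 0.5·0.3774) ≈ 0.6448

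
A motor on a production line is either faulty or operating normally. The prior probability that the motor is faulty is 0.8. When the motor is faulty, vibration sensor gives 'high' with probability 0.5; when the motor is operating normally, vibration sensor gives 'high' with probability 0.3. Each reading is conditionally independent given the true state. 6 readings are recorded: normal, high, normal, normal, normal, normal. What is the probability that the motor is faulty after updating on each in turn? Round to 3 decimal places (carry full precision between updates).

After 'normal': P(faulty) = 0.5·0.8000 / (0.5·0.8000 + 0.7·0.2000) ≈ 0.7407
After 'high': P(faulty) = 0.5·0.7407 / (0.5·0.7407 + 0.3·0.2593) ≈ 0.8264
After 'normal': P(faulty) = 0.5·0.8264 / (0.5·0.8264 + 0.7·0.1736) ≈ 0.7728
After 'normal': P(faulty) = 0.5·0.7728 / (0.5·0.7728 + 0.7·0.2272) ≈ 0.7084
After 'normal': P(faulty) = 0.5·0.7084 / (0.5·0.7084 + 0.7·0.2916) ≈ 0.6344
After 'normal': P(faulty) = 0.5·0.6344 / (0.5·0.6344 + 0.7·0.3656) ≈ 0.5535

0.553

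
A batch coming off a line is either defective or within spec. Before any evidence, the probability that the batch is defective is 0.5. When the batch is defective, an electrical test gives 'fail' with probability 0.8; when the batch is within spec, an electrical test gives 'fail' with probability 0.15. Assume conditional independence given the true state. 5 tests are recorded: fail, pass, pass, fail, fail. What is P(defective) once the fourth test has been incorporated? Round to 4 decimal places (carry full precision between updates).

0.6116

After 'fail': P(defective) = 0.8·0.5000 / (0.8·0.5000 + 0.15·0.5000) ≈ 0.8421
After 'pass': P(defective) = 0.2·0.8421 / (0.2·0.8421 + 0.85·0.1579) ≈ 0.5565
After 'pass': P(defective) = 0.2·0.5565 / (0.2·0.5565 + 0.85·0.4435) ≈ 0.2280
After 'fail': P(defective) = 0.8·0.2280 / (0.8·0.2280 + 0.15·0.7720) ≈ 0.6116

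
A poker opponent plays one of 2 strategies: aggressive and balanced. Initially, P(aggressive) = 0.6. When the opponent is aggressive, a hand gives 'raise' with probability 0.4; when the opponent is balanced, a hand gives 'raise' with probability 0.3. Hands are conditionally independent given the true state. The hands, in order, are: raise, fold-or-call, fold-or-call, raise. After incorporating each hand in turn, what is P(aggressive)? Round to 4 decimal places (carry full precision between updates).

0.6621

After 'raise': P(aggressive) = 0.4·0.6000 / (0.4·0.6000 + 0.3·0.4000) ≈ 0.6667
After 'fold-or-call': P(aggressive) = 0.6·0.6667 / (0.6·0.6667 + 0.7·0.3333) ≈ 0.6316
After 'fold-or-call': P(aggressive) = 0.6·0.6316 / (0.6·0.6316 + 0.7·0.3684) ≈ 0.5950
After 'raise': P(aggressive) = 0.4·0.5950 / (0.4·0.5950 + 0.3·0.4050) ≈ 0.6621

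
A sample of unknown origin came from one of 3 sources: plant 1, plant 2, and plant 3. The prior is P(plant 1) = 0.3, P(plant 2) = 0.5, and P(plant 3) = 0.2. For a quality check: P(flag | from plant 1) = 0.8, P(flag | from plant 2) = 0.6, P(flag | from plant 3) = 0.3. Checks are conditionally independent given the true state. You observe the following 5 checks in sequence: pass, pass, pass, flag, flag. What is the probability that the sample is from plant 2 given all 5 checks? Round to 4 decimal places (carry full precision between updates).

0.5991

Each posterior becomes the prior for the next update.
After 'pass': normaliser = 0.2·0.3000 + 0.4·0.5000 + 0.7·0.2000; P(plant 1) ≈ 0.1500, P(plant 2) ≈ 0.5000, P(plant 3) ≈ 0.3500
After 'pass': normaliser = 0.2·0.1500 + 0.4·0.5000 + 0.7·0.3500; P(plant 1) ≈ 0.0632, P(plant 2) ≈ 0.4211, P(plant 3) ≈ 0.5158
After 'pass': normaliser = 0.2·0.0632 + 0.4·0.4211 + 0.7·0.5158; P(plant 1) ≈ 0.0233, P(plant 2) ≈ 0.3107, P(plant 3) ≈ 0.6660
After 'flag': normaliser = 0.8·0.0233 + 0.6·0.3107 + 0.3·0.6660; P(plant 1) ≈ 0.0460, P(plant 2) ≈ 0.4604, P(plant 3) ≈ 0.4935
After 'flag': normaliser = 0.8·0.0460 + 0.6·0.4604 + 0.3·0.4935; P(plant 1) ≈ 0.0799, P(plant 2) ≈ 0.5991, P(plant 3) ≈ 0.3211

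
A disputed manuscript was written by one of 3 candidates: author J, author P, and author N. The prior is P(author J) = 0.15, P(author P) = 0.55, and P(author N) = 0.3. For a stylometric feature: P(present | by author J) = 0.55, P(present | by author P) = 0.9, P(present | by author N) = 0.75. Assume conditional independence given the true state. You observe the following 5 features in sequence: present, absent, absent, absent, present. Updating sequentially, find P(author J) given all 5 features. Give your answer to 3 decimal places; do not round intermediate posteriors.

After 'present': normaliser = 0.55·0.1500 + 0.9·0.5500 + 0.75·0.3000; P(author J) ≈ 0.1028, P(author P) ≈ 0.6168, P(author N) ≈ 0.2804
After 'absent': normaliser = 0.45·0.1028 + 0.1·0.6168 + 0.25·0.2804; P(author J) ≈ 0.2598, P(author P) ≈ 0.3465, P(author N) ≈ 0.3937
After 'absent': normaliser = 0.45·0.2598 + 0.1·0.3465 + 0.25·0.3937; P(author J) ≈ 0.4677, P(author P) ≈ 0.1386, P(author N) ≈ 0.3937
After 'absent': normaliser = 0.45·0.4677 + 0.1·0.1386 + 0.25·0.3937; P(author J) ≈ 0.6521, P(author P) ≈ 0.0429, P(author N) ≈ 0.3050
After 'present': normaliser = 0.55·0.6521 + 0.9·0.0429 + 0.75·0.3050; P(author J) ≈ 0.5729, P(author P) ≈ 0.0617, P(author N) ≈ 0.3653

0.573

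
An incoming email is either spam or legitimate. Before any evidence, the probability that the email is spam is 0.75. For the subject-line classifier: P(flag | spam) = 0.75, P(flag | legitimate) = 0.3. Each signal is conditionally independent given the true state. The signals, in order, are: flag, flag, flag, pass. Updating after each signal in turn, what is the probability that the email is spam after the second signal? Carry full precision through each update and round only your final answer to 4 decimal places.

After 'flag': P(spam) = 0.75·0.7500 / (0.75·0.7500 + 0.3·0.2500) ≈ 0.8824
After 'flag': P(spam) = 0.75·0.8824 / (0.75·0.8824 + 0.3·0.1176) ≈ 0.9494

0.9494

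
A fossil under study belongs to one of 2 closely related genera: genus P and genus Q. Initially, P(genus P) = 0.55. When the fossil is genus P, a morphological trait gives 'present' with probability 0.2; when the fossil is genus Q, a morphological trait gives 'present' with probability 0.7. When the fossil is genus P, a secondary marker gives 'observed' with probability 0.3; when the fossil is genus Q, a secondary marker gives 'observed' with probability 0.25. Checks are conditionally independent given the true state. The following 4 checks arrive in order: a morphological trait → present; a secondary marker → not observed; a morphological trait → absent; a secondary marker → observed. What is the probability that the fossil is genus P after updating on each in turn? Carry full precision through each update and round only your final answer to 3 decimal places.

0.511

After a morphological trait='present': P(genus P) = 0.2·0.5500 / (0.2·0.5500 + 0.7·0.4500) ≈ 0.2588
After a secondary marker='not observed': P(genus P) = 0.7·0.2588 / (0.7·0.2588 + 0.75·0.7412) ≈ 0.2458
After a morphological trait='absent': P(genus P) = 0.8·0.2458 / (0.8·0.2458 + 0.3·0.7542) ≈ 0.4650
After a secondary marker='observed': P(genus P) = 0.3·0.4650 / (0.3·0.4650 + 0.25·0.5350) ≈ 0.5105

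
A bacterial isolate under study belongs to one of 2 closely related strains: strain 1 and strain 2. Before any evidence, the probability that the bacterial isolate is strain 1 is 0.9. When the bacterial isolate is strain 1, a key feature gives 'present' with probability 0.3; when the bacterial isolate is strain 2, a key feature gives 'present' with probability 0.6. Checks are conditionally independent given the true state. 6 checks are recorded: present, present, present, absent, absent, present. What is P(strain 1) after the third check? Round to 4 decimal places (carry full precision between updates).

After 'present': P(strain 1) = 0.3·0.9000 / (0.3·0.9000 + 0.6·0.1000) ≈ 0.8182
After 'present': P(strain 1) = 0.3·0.8182 / (0.3·0.8182 + 0.6·0.1818) ≈ 0.6923
After 'present': P(strain 1) = 0.3·0.6923 / (0.3·0.6923 + 0.6·0.3077) ≈ 0.5294

0.5294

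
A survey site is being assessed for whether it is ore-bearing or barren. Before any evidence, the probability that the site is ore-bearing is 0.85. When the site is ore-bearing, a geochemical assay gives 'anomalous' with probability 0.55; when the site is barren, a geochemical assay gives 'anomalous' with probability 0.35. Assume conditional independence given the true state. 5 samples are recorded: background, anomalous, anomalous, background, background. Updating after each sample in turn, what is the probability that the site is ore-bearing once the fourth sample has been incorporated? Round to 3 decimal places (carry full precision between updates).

After 'background': P(ore) = 0.45·0.8500 / (0.45·0.8500 + 0.65·0.1500) ≈ 0.7969
After 'anomalous': P(ore) = 0.55·0.7969 / (0.55·0.7969 + 0.35·0.2031) ≈ 0.8604
After 'anomalous': P(ore) = 0.55·0.8604 / (0.55·0.8604 + 0.35·0.1396) ≈ 0.9064
After 'background': P(ore) = 0.45·0.9064 / (0.45·0.9064 + 0.65·0.0936) ≈ 0.8702

0.870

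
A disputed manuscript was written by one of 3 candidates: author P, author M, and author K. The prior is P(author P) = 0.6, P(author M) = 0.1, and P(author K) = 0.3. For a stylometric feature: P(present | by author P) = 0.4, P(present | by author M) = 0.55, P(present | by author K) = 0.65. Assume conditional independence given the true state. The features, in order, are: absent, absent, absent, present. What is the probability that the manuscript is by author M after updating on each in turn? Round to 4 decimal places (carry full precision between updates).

0.0769

After 'absent': normaliser = 0.6·0.6000 + 0.45·0.1000 + 0.35·0.3000; P(author P) ≈ 0.7059, P(author M) ≈ 0.0882, P(author K) ≈ 0.2059
After 'absent': normaliser = 0.6·0.7059 + 0.45·0.0882 + 0.35·0.2059; P(author P) ≈ 0.7912, P(author M) ≈ 0.0742, P(author K) ≈ 0.1346
After 'absent': normaliser = 0.6·0.7912 + 0.45·0.0742 + 0.35·0.1346; P(author P) ≈ 0.8550, P(author M) ≈ 0.0601, P(author K) ≈ 0.0849
After 'present': normaliser = 0.4·0.8550 + 0.55·0.0601 + 0.65·0.0849; P(author P) ≈ 0.7949, P(author M) ≈ 0.0769, P(author K) ≈ 0.1282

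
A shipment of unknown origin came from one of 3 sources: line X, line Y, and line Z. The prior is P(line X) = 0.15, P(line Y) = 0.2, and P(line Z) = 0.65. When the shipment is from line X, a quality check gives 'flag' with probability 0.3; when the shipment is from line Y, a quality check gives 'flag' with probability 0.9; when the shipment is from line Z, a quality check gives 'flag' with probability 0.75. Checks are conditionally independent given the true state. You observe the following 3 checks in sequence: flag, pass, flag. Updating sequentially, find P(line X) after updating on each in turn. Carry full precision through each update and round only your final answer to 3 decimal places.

After 'flag': normaliser = 0.3·0.1500 + 0.9·0.2000 + 0.75·0.6500; P(line X) ≈ 0.0632, P(line Y) ≈ 0.2526, P(line Z) ≈ 0.6842
After 'pass': normaliser = 0.7·0.0632 + 0.1·0.2526 + 0.25·0.6842; P(line X) ≈ 0.1838, P(line Y) ≈ 0.1050, P(line Z) ≈ 0.7112
After 'flag': normaliser = 0.3·0.1838 + 0.9·0.1050 + 0.75·0.7112; P(line X) ≈ 0.0807, P(line Y) ≈ 0.1384, P(line Z) ≈ 0.7809

0.081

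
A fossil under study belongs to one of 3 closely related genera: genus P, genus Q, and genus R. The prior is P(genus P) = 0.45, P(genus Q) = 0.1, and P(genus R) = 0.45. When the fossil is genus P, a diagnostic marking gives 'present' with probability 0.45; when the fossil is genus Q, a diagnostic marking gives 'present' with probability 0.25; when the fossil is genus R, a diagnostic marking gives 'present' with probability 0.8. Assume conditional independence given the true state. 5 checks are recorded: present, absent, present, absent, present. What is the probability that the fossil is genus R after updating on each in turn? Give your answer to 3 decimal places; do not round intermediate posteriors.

0.410

After 'present': normaliser = 0.45·0.4500 + 0.25·0.1000 + 0.8·0.4500; P(genus P) ≈ 0.3447, P(genus Q) ≈ 0.0426, P(genus R) ≈ 0.6128
After 'absent': normaliser = 0.55·0.3447 + 0.75·0.0426 + 0.2·0.6128; P(genus P) ≈ 0.5510, P(genus Q) ≈ 0.0928, P(genus R) ≈ 0.3562
After 'present': normaliser = 0.45·0.5510 + 0.25·0.0928 + 0.8·0.3562; P(genus P) ≈ 0.4459, P(genus Q) ≈ 0.0417, P(genus R) ≈ 0.5124
After 'absent': normaliser = 0.55·0.4459 + 0.75·0.0417 + 0.2·0.5124; P(genus P) ≈ 0.6471, P(genus Q) ≈ 0.0825, P(genus R) ≈ 0.2704
After 'present': normaliser = 0.45·0.6471 + 0.25·0.0825 + 0.8·0.2704; P(genus P) ≈ 0.5513, P(genus Q) ≈ 0.0391, P(genus R) ≈ 0.4096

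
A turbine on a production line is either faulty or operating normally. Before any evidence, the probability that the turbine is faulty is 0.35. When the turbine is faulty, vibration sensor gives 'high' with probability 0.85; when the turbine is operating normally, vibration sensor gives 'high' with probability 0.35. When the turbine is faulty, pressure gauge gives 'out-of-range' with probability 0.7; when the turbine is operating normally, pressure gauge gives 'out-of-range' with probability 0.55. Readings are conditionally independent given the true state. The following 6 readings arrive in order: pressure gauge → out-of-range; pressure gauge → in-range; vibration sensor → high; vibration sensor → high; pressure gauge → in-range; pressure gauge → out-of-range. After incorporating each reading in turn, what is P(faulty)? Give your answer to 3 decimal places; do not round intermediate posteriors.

0.696

After pressure gauge='out-of-range': P(faulty) = 0.7·0.3500 / (0.7·0.3500 + 0.55·0.6500) ≈ 0.4066
After pressure gauge='in-range': P(faulty) = 0.3·0.4066 / (0.3·0.4066 + 0.45·0.5934) ≈ 0.3136
After vibration sensor='high': P(faulty) = 0.85·0.3136 / (0.85·0.3136 + 0.35·0.6864) ≈ 0.5260
After vibration sensor='high': P(faulty) = 0.85·0.5260 / (0.85·0.5260 + 0.35·0.4740) ≈ 0.7293
After pressure gauge='in-range': P(faulty) = 0.3·0.7293 / (0.3·0.7293 + 0.45·0.2707) ≈ 0.6424
After pressure gauge='out-of-range': P(faulty) = 0.7·0.6424 / (0.7·0.6424 + 0.55·0.3576) ≈ 0.6957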